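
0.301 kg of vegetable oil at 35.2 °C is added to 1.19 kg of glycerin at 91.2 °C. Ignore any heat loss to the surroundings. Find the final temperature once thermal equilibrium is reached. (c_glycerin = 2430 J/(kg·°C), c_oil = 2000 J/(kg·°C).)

Set heat shed by the hot body equal to heat absorbed by the cold body:
1.19×2430×(91.2 − T) = 0.301×2000×(T − 35.2)
2891.7(91.2 − T) = 602(T − 35.2)
3493.7 T = 284913  ⇒  T ≈ 81.55 °C

T_f ≈ 81.6 °C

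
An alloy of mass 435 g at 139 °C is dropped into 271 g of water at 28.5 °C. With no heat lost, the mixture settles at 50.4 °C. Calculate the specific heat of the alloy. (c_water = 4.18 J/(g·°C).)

m_s c (T_s − T_f) = m_water c_water (T_f − T_0):
435×c×(139 − 50.4) = 271×4.18×(50.4 − 28.5)
38541 c = 24808  ⇒  c ≈ 0.6437 J/(g·°C)

c ≈ 0.644 J/(g·°C)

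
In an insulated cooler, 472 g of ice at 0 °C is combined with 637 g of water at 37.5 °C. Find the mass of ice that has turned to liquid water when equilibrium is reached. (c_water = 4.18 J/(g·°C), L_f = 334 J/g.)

Cooling the water to 0 °C releases 637×4.18×37.5 = 99850 J.
Melting all 472 g of ice would need 472×334 = 157648 J.
99850 J < 157648 J, so only part of the ice melts and the system sits at 0 °C.
Mass melted = 99850/334 ≈ 299 g.

m_melted ≈ 299 g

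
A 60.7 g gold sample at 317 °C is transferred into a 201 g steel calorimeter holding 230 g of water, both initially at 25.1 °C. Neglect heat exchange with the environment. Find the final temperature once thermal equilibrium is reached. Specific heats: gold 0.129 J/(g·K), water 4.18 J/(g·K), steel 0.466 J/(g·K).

Conservation of energy gives ΣQ = 0:
60.7×0.129×(T − 317) + 230×4.18×(T − 25.1) + 201×0.466×(T − 25.1) = 0
7.83(T − 317) + 961.4(T − 25.1) + 93.67(T − 25.1) = 0
1062.9 T = 28964
T = 28964 / 1062.9 = 27.3 °C

T_f ≈ 27.3 °C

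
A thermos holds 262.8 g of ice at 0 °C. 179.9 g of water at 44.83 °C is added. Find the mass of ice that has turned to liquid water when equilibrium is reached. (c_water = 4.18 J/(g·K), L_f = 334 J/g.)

Cooling the water to 0 °C releases 179.9×4.18×44.83 = 33711 J.
Melting all 262.8 g of ice would need 262.8×334 = 87775 J.
That's not enough to melt it all — equilibrium is at 0 °C with ice remaining.
m_melted×334 = 33711  ⇒  m_melted ≈ 100.9 g.

m_melted ≈ 101 g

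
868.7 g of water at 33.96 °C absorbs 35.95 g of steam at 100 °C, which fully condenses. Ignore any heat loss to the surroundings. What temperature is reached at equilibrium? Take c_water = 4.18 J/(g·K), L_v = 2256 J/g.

T_f ≈ 58.0 °C

Let T be the final temperature. ΣQ_i = 0:
steam→water at 100 °C releases m L_v = 35.95×2256 = 81103
  condensate cools 100→T: 35.95×4.18×(T − 100) = 150.27(T − 100)
  original water: 3631.2(T − 33.96)
3781.4 T = 81103 + 15027 + 123314 = 219445
T ≈ 58.03 °C — below 100 °C, confirming all the steam condensed.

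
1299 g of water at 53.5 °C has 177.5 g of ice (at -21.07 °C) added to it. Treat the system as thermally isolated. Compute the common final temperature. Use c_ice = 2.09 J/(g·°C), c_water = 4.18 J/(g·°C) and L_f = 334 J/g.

T_f ≈ 36.2 °C

Heat gained plus heat lost sum to zero:
warm ice to 0 °C: 177.5·2.09·(0 − (-21.07)) = 7816.4; fusion: m_ice L_f = 177.5·334 = 59285; meltwater 0→T: 177.5·4.18·T = 741.95 T; water: 5429.8(T − 53.5)
6171.8 T = 290495 − 67101 = 223394
T ≈ 36.20 °C. Since T > 0 °C, the all-ice-melts assumption holds.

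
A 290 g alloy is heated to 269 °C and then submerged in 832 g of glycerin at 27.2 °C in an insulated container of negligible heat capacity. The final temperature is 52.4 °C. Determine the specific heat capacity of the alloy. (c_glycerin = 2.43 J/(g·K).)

c ≈ 0.811 J/(g·K)

Let T be the final temperature. ΣQ_i = 0:
290·c·(52.4 − 269) + 832·2.43·(52.4 − 27.2) = 0
-62814 c = -50948
c = -50948/-62814 ≈ 0.8111 J/(g·K)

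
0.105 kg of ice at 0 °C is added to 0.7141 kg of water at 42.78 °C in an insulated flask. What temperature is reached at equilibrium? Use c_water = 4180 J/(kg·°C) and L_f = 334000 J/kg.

Net heat exchanged in the isolated system is zero:
melt ice: 0.105×334000 = 35070
  meltwater 0→T: 0.105×4180×T = 438.9 T
  water: 2984.9(T − 42.78)
3423.8 T = 127696 − 35070 = 92626
T ≈ 27.05 °C. Since T > 0 °C, the all-ice-melts assumption holds.

T_f ≈ 27.1 °C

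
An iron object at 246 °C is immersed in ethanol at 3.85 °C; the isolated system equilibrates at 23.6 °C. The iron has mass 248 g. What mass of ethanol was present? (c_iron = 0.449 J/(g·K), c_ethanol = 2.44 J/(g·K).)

m ≈ 514 g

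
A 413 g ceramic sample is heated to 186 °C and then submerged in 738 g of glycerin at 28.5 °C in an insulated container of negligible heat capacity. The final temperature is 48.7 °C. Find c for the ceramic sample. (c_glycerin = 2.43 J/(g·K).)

Energy conservation, ΣQ = 0:
413·c·(48.7 − 186) + 738·2.43·(48.7 − 28.5) = 0
-56705 c = -36225
c = -36225/-56705 ≈ 0.6388 J/(g·K)

c ≈ 0.639 J/(g·K)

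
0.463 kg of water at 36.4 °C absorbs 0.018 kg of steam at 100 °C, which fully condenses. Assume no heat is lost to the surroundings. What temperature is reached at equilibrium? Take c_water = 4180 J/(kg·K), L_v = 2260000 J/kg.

T_f ≈ 59.0 °C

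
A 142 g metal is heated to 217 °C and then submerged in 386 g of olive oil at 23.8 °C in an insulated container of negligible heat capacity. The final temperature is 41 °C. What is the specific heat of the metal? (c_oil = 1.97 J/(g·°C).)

c ≈ 0.523 J/(g·°C)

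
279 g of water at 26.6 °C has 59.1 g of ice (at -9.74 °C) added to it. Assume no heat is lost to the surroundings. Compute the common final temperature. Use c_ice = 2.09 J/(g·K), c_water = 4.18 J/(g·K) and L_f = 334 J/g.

T_f ≈ 7.1 °C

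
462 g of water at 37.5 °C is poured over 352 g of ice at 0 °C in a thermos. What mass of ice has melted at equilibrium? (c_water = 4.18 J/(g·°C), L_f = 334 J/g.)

m_melted ≈ 217 g

Water can give up m c ΔT = 462×4.18×37.5 = 72418 J before reaching 0 °C.
Melting all 352 g of ice would need 352×334 = 117568 J.
That's not enough to melt it all — equilibrium is at 0 °C with ice remaining.
Mass melted = 72418/334 ≈ 216.8 g.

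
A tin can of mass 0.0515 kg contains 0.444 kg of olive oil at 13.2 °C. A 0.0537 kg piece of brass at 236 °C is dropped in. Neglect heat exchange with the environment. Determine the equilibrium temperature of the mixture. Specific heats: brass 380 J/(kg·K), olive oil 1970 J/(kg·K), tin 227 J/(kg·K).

Setting the total heat transfer to zero:
0.0537×380×(T − 236) + 0.444×1970×(T − 13.2) + 0.0515×227×(T − 13.2) = 0
20.41(T − 236) + 874.68(T − 13.2) + 11.69(T − 13.2) = 0
(20.41 + 874.68 + 11.69) T = 20.41×236 + 874.68×13.2 + 11.69×13.2
T = 16516 / 906.78 = 18.2 °C

T_f ≈ 18.2 °C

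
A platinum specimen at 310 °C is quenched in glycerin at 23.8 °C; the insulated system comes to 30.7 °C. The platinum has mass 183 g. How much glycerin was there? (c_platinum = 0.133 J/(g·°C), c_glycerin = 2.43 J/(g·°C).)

Heat lost by the platinum = heat gained by the glycerin:
183×0.133×(310 − 30.7) = m×2.43×(30.7 − 23.8)
16.77 m = 6797.9  ⇒  m ≈ 405.4 g

m ≈ 405 g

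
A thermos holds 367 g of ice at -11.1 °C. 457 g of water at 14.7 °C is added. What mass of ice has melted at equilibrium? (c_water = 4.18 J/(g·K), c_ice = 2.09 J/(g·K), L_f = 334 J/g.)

Water can give up m c ΔT = 457·4.18·14.7 = 28081 J before reaching 0 °C.
Warming the ice to 0 °C takes 367·2.09·11.1 = 8514 J, leaving 19567 J for melting.
To melt every bit of ice: 367·334 = 122578 J.
That's not enough to melt it all — equilibrium is at 0 °C with ice remaining.
m_melt = 19567 / L_f = 58.58 g.

m_melted ≈ 58.6 g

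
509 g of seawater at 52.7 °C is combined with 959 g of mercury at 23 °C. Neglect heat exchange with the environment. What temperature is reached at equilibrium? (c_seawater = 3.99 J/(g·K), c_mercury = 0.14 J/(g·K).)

T_f ≈ 50.9 °C

Energy conservation, ΣQ = 0:
509·3.99·(T − 52.7) + 959·0.14·(T − 23) = 0
2165.2 T = 110117
T ≈ 50.86 °C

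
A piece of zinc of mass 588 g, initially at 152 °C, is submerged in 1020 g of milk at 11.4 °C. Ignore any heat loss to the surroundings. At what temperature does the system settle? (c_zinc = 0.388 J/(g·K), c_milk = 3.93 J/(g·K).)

Heat lost by the zinc equals heat gained by the milk:
588×0.388×(152 − T) = 1020×3.93×(T − 11.4)
228.14(152 − T) = 4008.6(T − 11.4)
4236.7 T = 80376  ⇒  T ≈ 18.97 °C

T_f ≈ 19.0 °C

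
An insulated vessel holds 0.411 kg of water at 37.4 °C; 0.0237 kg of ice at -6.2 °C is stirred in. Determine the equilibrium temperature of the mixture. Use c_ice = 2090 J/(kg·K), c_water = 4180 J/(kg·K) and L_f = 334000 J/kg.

Let T be the final temperature. ΣQ_i = 0:
ice -6.2→0 °C: 0.0237×2090×6.2 = 307.1
  fusion: m_ice L_f = 0.0237×334000 = 7915.8
  meltwater 0→T: 0.0237×4180×T = 99.07 T
  water: 1718(T − 37.4)
1817 T = 64252 − 8222.9 = 56030
T ≈ 30.84 °C — above 0 °C, consistent with complete melting.

T_f ≈ 30.8 °C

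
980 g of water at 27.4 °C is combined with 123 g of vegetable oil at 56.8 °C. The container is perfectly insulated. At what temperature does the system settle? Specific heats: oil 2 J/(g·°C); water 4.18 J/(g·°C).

T_f ≈ 29.1 °C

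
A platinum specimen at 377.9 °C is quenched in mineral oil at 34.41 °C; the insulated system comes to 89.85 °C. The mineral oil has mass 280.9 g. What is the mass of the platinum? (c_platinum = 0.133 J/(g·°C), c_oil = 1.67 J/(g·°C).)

m ≈ 679 g

|Q_platinum| = |Q_oil|:
m·0.133·(377.9 − 89.85) = 280.9·1.67·(89.85 − 34.41)
38.31 m = 26007  ⇒  m ≈ 678.8 g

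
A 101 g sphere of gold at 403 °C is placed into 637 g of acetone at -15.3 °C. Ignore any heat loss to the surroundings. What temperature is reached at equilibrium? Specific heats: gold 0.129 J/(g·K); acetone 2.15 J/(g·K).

T_f ≈ -11.4 °C

Setting the total heat transfer to zero:
101×0.129×(T − 403) + 637×2.15×(T − (-15.3)) = 0
13.03(T − 403) + 1369.5(T − (-15.3)) = 0
(13.03 + 1369.5) T = 13.03×403 + 1369.5×(-15.3)
T = -15703/1382.6 ≈ -11.36 °C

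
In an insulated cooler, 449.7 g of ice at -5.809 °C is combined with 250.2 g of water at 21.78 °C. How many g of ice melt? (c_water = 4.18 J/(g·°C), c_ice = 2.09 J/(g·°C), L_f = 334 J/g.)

m_melted ≈ 51.9 g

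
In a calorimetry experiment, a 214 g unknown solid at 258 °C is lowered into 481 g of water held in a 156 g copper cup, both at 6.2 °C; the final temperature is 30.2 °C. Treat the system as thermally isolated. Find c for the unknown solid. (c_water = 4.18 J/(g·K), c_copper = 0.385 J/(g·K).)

Let T be the final temperature. ΣQ_i = 0:
214·c·(30.2 − 258) + 481·4.18·(30.2 − 6.2) + 156·0.385·(30.2 − 6.2) = 0
-48749 c = -49695
c = -49695/-48749 ≈ 1.019 J/(g·K)

c ≈ 1.02 J/(g·K)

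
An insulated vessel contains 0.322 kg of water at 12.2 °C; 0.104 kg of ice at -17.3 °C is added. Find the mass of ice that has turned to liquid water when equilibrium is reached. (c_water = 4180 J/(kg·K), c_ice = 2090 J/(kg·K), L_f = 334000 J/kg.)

m_melted ≈ 0.0379 kg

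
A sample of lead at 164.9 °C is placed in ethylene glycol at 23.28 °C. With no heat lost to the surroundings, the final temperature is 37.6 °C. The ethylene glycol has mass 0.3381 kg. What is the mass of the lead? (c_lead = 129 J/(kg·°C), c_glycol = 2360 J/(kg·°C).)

Net heat exchanged in the isolated system is zero:
m·129·(37.6 − 164.9) + 0.3381·2360·(37.6 − 23.28) = 0
-16422 m = -11426
m = -11426/-16422 ≈ 0.6958 kg

m ≈ 0.696 kg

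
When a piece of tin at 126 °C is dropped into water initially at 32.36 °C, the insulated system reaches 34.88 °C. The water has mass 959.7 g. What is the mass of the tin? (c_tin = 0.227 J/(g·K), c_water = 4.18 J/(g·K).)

m ≈ 489 g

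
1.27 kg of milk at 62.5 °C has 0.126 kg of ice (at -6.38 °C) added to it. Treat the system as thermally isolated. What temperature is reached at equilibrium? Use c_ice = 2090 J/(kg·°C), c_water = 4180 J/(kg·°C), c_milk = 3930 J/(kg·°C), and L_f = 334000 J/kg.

T_f ≈ 48.6 °C

Let T be the final temperature. ΣQ_i = 0:
ice -6.38→0 °C: 0.126×2090×6.38 = 1680.1
  fusion: m_ice L_f = 0.126×334000 = 42084
  warm the meltwater: 526.68 T
  milk cools: 1.27×3930×(T − 62.5) = 4991.1(T − 62.5)
5517.8 T = 311944 − 43764 = 268180
T ≈ 48.60 °C — above 0 °C, consistent with complete melting.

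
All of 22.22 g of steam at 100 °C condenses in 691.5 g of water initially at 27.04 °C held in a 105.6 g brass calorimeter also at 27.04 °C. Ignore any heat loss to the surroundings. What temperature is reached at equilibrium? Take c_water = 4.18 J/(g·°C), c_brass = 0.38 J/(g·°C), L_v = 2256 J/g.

T_f ≈ 45.9 °C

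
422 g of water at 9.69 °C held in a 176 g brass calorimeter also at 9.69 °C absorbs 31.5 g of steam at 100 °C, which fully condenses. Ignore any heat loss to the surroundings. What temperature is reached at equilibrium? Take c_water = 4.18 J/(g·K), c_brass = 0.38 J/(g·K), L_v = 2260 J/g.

Let T be the final temperature. ΣQ_i = 0:
steam→water at 100 °C releases m L_v = 31.5×2260 = 71190
  condensed water 100 °C→T: 131.67(T − 100)
  original water: 1764(T − 9.69)
  cup: 66.88(T − 9.69)
1962.5 T = 71190 + 13167 + 17741 = 102098
T ≈ 52.02 °C, under the boiling point, so the assumption holds.

T_f ≈ 52.0 °C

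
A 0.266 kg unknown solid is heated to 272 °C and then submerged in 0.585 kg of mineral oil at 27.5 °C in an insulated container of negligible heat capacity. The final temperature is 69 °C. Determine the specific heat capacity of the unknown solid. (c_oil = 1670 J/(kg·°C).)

m_s c (T_s − T_f) = m_oil c_oil (T_f − T_0):
0.266×c×(272 − 69) = 0.585×1670×(69 − 27.5)
54 c = 40543  ⇒  c ≈ 750.8 J/(kg·°C)

c ≈ 751 J/(kg·°C)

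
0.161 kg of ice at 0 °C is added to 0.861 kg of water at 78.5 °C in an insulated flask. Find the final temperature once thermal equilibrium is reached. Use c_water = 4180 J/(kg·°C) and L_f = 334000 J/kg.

T_f ≈ 53.5 °C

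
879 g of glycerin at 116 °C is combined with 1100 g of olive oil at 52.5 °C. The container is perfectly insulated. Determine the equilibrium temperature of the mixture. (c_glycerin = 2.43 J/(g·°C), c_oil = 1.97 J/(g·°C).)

T_f ≈ 84.0 °C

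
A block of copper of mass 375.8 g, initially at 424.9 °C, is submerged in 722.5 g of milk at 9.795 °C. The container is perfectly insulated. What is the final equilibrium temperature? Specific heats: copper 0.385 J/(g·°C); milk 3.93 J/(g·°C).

T_f ≈ 29.9 °C

Heat lost by the copper equals heat gained by the milk:
375.8*0.385*(424.9 − T) = 722.5*3.93*(T − 9.795)
144.68(424.9 − T) = 2839.4(T − 9.795)
2984.1 T = 89288  ⇒  T ≈ 29.92 °C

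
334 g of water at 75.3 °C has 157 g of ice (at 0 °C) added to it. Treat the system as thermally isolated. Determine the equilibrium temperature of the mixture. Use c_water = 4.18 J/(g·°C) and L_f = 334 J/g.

Net heat exchanged in the isolated system is zero:
latent heat to melt: 157·334 = 52438; meltwater 0→T: 157·4.18·T = 656.26 T; water cools: 334·4.18·(T − 75.3) = 1396.1(T − 75.3)
2052.4 T = 105128 − 52438 = 52690
T ≈ 25.67 °C — above 0 °C, consistent with complete melting.

T_f ≈ 25.7 °C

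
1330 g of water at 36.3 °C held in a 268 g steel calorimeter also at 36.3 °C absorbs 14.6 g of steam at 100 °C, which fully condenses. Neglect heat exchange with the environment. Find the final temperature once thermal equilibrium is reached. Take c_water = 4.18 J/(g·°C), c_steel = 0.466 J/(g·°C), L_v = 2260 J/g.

T_f ≈ 42.7 °C

Let T be the final temperature. ΣQ_i = 0:
steam→water at 100 °C releases m L_v = 14.6×2260 = 32996; condensed water 100 °C→T: 61.03(T − 100); water warms: 1330×4.18×(T − 36.3) = 5559.4(T − 36.3); cup: 124.89(T − 36.3)
5745.3 T = 32996 + 6102.8 + 206340 = 245438
T ≈ 42.72 °C — below 100 °C, confirming all the steam condensed.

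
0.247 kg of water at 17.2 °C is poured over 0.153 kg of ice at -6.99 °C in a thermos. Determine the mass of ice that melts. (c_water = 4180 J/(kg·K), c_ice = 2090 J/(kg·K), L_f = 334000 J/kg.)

m_melted ≈ 0.0465 kg

Cooling the water to 0 °C releases 0.247·4180·17.2 = 17758 J.
Warming the ice to 0 °C takes 0.153·2090·6.99 = 2235.2 J, leaving 15523 J for melting.
To melt every bit of ice: 0.153·334000 = 51102 J.
Since 15523 < 51102 J, not all the ice melts; equilibrium is at 0 °C.
m_melted·334000 = 15523  ⇒  m_melted ≈ 0.04648 kg.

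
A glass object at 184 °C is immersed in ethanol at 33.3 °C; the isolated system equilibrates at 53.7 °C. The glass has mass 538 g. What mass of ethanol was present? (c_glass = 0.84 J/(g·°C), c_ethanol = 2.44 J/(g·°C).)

m ≈ 1180 g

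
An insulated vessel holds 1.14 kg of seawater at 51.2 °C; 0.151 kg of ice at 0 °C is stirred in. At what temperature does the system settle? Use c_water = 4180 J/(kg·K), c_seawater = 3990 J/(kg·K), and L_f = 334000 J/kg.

T_f ≈ 35.2 °C

Taking heat into each body as positive, Σ m c ΔT = 0:
melt ice: 0.151·334000 = 50434
  warm the meltwater: 631.18 T
  seawater cools: 1.14·3990·(T − 51.2) = 4548.6(T − 51.2)
5179.8 T = 232888 − 50434 = 182454
T ≈ 35.22 °C. Since T > 0 °C, the all-ice-melts assumption holds.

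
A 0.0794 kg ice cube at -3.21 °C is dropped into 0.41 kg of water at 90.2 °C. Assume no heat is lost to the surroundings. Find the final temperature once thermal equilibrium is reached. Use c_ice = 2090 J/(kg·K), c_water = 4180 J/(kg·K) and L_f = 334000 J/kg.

T_f ≈ 62.3 °C

Conservation of energy gives ΣQ = 0:
ice -3.21→0 °C: 0.0794·2090·3.21 = 532.69; melt ice: 0.0794·334000 = 26520; warm the meltwater: 331.89 T; water: 1713.8(T − 90.2)
2045.7 T = 154585 − 27052 = 127532
T ≈ 62.34 °C. Since T > 0 °C, the all-ice-melts assumption holds.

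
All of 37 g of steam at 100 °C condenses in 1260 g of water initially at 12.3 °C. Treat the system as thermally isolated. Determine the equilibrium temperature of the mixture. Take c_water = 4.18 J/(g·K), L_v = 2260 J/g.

Heat gained plus heat lost sum to zero:
steam→water at 100 °C releases m L_v = 37×2260 = 83620
  condensed water 100 °C→T: 154.66(T − 100)
  water warms: 1260×4.18×(T − 12.3) = 5266.8(T − 12.3)
5421.5 T = 83620 + 15466 + 64782 = 163868
T ≈ 30.23 °C, under the boiling point, so the assumption holds.

T_f ≈ 30.2 °C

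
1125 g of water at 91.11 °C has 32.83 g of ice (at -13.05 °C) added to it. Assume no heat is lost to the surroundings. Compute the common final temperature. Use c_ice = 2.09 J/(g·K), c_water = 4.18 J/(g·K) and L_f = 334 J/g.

Setting the total heat transfer to zero:
ice -13.05→0 °C: 32.83·2.09·13.05 = 895.42
  fusion: m_ice L_f = 32.83·334 = 10965
  warm the meltwater: 137.23 T
  water cools: 1125·4.18·(T − 91.11) = 4702.5(T − 91.11)
4839.7 T = 428445 − 11861 = 416584
T ≈ 86.08 °C — above 0 °C, consistent with complete melting.

T_f ≈ 86.1 °C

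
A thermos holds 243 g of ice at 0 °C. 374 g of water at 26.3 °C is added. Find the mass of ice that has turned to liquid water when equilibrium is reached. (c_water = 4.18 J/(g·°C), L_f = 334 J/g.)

Water can give up m c ΔT = 374×4.18×26.3 = 41115 J before reaching 0 °C.
Melting all 243 g of ice would need 243×334 = 81162 J.
41115 J < 81162 J, so only part of the ice melts and the system sits at 0 °C.
m_melted×334 = 41115  ⇒  m_melted ≈ 123.1 g.

m_melted ≈ 123 g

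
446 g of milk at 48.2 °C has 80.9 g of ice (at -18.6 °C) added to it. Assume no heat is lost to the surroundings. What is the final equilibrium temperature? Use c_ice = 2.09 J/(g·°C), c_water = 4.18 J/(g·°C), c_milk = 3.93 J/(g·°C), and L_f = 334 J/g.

Energy balance with sensible and latent terms:
ice -18.6→0 °C: 80.9×2.09×18.6 = 3144.9
  fusion: m_ice L_f = 80.9×334 = 27021
  warm the meltwater: 338.16 T
  milk cools: 446×3.93×(T − 48.2) = 1752.8(T − 48.2)
2090.9 T = 84484 − 30166 = 54318
T ≈ 25.98 °C (positive, so assuming full melt was valid).

T_f ≈ 26.0 °C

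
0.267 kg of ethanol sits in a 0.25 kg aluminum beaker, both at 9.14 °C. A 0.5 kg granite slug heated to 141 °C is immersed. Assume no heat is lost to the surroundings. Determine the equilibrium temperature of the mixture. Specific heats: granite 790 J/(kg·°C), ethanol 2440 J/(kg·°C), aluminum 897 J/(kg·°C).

T_f ≈ 50.1 °C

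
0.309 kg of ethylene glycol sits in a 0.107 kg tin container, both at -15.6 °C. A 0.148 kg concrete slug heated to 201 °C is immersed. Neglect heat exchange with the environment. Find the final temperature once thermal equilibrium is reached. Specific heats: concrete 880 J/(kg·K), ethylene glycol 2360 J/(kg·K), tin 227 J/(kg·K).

Heat gained plus heat lost sum to zero:
0.148×880×(T − 201) + 0.309×2360×(T − (-15.6)) + 0.107×227×(T − (-15.6)) = 0
(130.24 + 729.24 + 24.29) T = 130.24×201 + 729.24×(-15.6) + 24.29×(-15.6)
T = 14423 / 883.77 = 16.3 °C

T_f ≈ 16.3 °C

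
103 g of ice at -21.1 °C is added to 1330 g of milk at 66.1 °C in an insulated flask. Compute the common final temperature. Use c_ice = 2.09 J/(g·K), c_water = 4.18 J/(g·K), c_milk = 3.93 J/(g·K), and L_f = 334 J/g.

Energy balance with sensible and latent terms:
warm ice to 0 °C: 103·2.09·(0 − (-21.1)) = 4542.2
  latent heat to melt: 103·334 = 34402
  meltwater 0→T: 103·4.18·T = 430.54 T
  milk cools: 1330·3.93·(T − 66.1) = 5226.9(T − 66.1)
5657.4 T = 345498 − 38944 = 306554
T ≈ 54.19 °C. Since T > 0 °C, the all-ice-melts assumption holds.

T_f ≈ 54.2 °C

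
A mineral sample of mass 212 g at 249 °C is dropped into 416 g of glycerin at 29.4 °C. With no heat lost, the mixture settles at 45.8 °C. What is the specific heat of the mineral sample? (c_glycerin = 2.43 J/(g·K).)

m_s c (T_s − T_f) = m_glycerin c_glycerin (T_f − T_0):
212×c×(249 − 45.8) = 416×2.43×(45.8 − 29.4)
43078 c = 16578  ⇒  c ≈ 0.3848 J/(g·K)

c ≈ 0.385 J/(g·K)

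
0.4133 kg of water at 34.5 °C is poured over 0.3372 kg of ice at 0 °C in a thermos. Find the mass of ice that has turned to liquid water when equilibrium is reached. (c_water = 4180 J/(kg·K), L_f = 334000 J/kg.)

m_melted ≈ 0.178 kg

Cooling the water to 0 °C releases 0.4133·4180·34.5 = 59602 J.
Fully melting the ice requires m_ice L_f = 0.3372·334000 = 112625 J.
That's not enough to melt it all — equilibrium is at 0 °C with ice remaining.
m_melt = 59602 / L_f = 0.1784 kg.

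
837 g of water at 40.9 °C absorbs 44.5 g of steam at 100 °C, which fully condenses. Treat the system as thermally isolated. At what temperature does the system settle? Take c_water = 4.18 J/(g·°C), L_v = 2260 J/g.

T_f ≈ 71.2 °C

Let T be the final temperature. ΣQ_i = 0:
latent heat released on condensation: 44.5×2260 = 100570; condensed water 100 °C→T: 186.01(T − 100); water warms: 837×4.18×(T − 40.9) = 3498.7(T − 40.9)
3684.7 T = 100570 + 18601 + 143095 = 262266
T ≈ 71.18 °C, under the boiling point, so the assumption holds.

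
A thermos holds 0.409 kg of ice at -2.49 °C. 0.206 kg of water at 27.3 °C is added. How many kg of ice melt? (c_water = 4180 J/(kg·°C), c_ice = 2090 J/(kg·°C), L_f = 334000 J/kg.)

m_melted ≈ 0.064 kg

Cooling the water to 0 °C releases 0.206×4180×27.3 = 23507 J.
Of that, 0.409×2090×2.49 = 2128.5 J goes to bring the ice to 0 °C, leaving 21379 J.
Fully melting the ice requires m_ice L_f = 0.409×334000 = 136606 J.
That's not enough to melt it all — equilibrium is at 0 °C with ice remaining.
m_melted×334000 = 21379  ⇒  m_melted ≈ 0.06401 kg.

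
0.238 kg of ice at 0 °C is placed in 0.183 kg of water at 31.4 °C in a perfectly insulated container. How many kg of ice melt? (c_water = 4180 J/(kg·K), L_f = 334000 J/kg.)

Water can give up m c ΔT = 0.183·4180·31.4 = 24019 J before reaching 0 °C.
Melting all 0.238 kg of ice would need 0.238·334000 = 79492 J.
Since 24019 < 79492 J, not all the ice melts; equilibrium is at 0 °C.
m_melted·334000 = 24019  ⇒  m_melted ≈ 0.07191 kg.

m_melted ≈ 0.0719 kg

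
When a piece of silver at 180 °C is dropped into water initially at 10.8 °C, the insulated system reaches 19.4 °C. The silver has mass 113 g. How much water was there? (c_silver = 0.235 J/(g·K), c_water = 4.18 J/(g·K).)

m ≈ 119 g

|Q_silver| = |Q_water|:
113·0.235·(180 − 19.4) = m·4.18·(19.4 − 10.8)
35.95 m = 4264.7  ⇒  m ≈ 118.6 g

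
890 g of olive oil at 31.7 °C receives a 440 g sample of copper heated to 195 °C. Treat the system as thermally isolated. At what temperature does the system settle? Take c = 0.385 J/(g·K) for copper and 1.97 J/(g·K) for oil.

T_f ≈ 46.1 °C

|Q_copper| = |Q_oil|:
440*0.385*(195 − T) = 890*1.97*(T − 31.7)
169.4(195 − T) = 1753.3(T − 31.7)
1922.7 T = 88613  ⇒  T ≈ 46.09 °C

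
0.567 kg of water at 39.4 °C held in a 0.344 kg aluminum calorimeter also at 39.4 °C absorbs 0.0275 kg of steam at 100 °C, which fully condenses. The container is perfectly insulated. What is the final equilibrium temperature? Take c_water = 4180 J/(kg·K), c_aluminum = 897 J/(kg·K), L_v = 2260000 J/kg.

T_f ≈ 64.1 °C

Setting the total heat transfer to zero:
latent heat released on condensation: 0.0275·2260000 = 62150
  condensed water 100 °C→T: 114.95(T − 100)
  original water: 2370.1(T − 39.4)
  cup: 308.57(T − 39.4)
2793.6 T = 62150 + 11495 + 105538 = 179183
T ≈ 64.14 °C — below 100 °C, confirming all the steam condensed.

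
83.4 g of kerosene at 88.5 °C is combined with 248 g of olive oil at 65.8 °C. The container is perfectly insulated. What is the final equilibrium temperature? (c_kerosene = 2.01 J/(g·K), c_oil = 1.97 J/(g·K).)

Heat lost by the kerosene equals heat gained by the oil:
83.4×2.01×(88.5 − T) = 248×1.97×(T − 65.8)
167.63(88.5 − T) = 488.56(T − 65.8)
656.19 T = 46983  ⇒  T ≈ 71.60 °C

T_f ≈ 71.6 °C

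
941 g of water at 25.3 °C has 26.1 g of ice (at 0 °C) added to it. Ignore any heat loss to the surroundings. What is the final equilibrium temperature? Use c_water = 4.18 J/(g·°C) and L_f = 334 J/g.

T_f ≈ 22.5 °C

Taking heat into each body as positive, Σ m c ΔT = 0:
fusion: m_ice L_f = 26.1·334 = 8717.4; meltwater 0→T: 26.1·4.18·T = 109.1 T; water cools: 941·4.18·(T − 25.3) = 3933.4(T − 25.3)
4042.5 T = 99515 − 8717.4 = 90797
T ≈ 22.46 °C (positive, so assuming full melt was valid).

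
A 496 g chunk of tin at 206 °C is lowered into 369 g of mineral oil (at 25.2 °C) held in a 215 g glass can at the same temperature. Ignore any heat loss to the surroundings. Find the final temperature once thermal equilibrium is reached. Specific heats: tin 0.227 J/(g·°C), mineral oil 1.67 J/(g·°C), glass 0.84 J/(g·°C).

T_f ≈ 47.6 °C

Energy conservation, ΣQ = 0:
496×0.227×(T − 206) + 369×1.67×(T − 25.2) + 215×0.84×(T − 25.2) = 0
112.59(T − 206) + 616.23(T − 25.2) + 180.6(T − 25.2) = 0
909.42 T = 43274
T ≈ 47.58 °C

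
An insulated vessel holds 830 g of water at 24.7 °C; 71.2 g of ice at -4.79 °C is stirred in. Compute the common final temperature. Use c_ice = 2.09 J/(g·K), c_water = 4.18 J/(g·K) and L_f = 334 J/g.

T_f ≈ 16.2 °C

Taking heat into each body as positive, Σ m c ΔT = 0:
ice -4.79→0 °C: 71.2×2.09×4.79 = 712.79
  latent heat to melt: 71.2×334 = 23781
  meltwater 0→T: 71.2×4.18×T = 297.62 T
  water cools: 830×4.18×(T − 24.7) = 3469.4(T − 24.7)
3767 T = 85694 − 24494 = 61201
T ≈ 16.25 °C. Since T > 0 °C, the all-ice-melts assumption holds.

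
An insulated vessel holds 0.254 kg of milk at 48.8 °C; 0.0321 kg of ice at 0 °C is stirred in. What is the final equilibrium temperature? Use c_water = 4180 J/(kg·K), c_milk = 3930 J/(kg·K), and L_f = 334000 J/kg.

Setting the total heat transfer to zero:
melt ice: 0.0321·334000 = 10721
  warm the meltwater: 134.18 T
  milk cools: 0.254·3930·(T − 48.8) = 998.22(T − 48.8)
1132.4 T = 48713 − 10721 = 37992
T ≈ 33.55 °C. Since T > 0 °C, the all-ice-melts assumption holds.

T_f ≈ 33.5 °C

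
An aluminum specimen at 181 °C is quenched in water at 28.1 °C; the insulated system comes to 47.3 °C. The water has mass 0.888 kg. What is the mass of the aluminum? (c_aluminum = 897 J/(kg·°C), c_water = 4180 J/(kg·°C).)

m ≈ 0.594 kg

|Q_aluminum| = |Q_water|:
m×897×(181 − 47.3) = 0.888×4180×(47.3 − 28.1)
119929 m = 71267  ⇒  m ≈ 0.5942 kg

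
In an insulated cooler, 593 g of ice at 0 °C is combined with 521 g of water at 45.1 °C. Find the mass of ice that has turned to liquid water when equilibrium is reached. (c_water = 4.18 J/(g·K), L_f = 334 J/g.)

m_melted ≈ 294 g

Heat available from the water dropping to 0 °C: 521·4.18·45.1 = 98218 J.
Fully melting the ice requires m_ice L_f = 593·334 = 198062 J.
That's not enough to melt it all — equilibrium is at 0 °C with ice remaining.
m_melt = 98218 / L_f = 294.1 g.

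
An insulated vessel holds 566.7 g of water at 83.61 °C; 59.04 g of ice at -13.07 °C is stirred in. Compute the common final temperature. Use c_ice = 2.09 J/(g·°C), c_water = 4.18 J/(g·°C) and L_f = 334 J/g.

T_f ≈ 67.6 °C

Sum of m c ΔT and latent-heat terms is zero:
warm ice to 0 °C: 59.04×2.09×(0 − (-13.07)) = 1612.8
  latent heat to melt: 59.04×334 = 19719
  meltwater 0→T: 59.04×4.18×T = 246.79 T
  water: 2368.8(T − 83.61)
2615.6 T = 198056 − 21332 = 176724
T ≈ 67.57 °C. Since T > 0 °C, the all-ice-melts assumption holds.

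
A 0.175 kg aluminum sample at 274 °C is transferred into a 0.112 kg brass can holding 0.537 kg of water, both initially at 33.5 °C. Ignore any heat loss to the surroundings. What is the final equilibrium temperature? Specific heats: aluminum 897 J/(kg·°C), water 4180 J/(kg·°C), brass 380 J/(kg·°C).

T_f ≈ 48.9 °C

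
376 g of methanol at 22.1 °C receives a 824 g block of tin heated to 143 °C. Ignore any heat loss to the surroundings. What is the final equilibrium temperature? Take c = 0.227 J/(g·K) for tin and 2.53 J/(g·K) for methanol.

T_f ≈ 42.0 °C

Setting the total heat transfer to zero:
824·0.227·(T − 143) + 376·2.53·(T − 22.1) = 0
187.05(T − 143) + 951.28(T − 22.1) = 0
(187.05 + 951.28) T = 187.05·143 + 951.28·22.1
T ≈ 41.97 °C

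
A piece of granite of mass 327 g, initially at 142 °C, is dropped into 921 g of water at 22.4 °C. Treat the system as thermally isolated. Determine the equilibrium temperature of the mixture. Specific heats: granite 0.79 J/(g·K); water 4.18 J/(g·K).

T_f ≈ 29.9 °C

Net heat exchanged in the isolated system is zero:
327·0.79·(T − 142) + 921·4.18·(T − 22.4) = 0
(258.33 + 3849.8) T = 258.33·142 + 3849.8·22.4
T ≈ 29.92 °C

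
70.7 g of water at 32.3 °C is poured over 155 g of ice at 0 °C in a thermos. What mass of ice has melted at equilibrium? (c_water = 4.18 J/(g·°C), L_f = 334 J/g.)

m_melted ≈ 28.6 g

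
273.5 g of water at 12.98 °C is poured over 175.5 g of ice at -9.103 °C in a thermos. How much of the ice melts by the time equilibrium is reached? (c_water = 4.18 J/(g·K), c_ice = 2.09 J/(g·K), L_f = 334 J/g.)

m_melted ≈ 34.4 g

Heat available from the water dropping to 0 °C: 273.5×4.18×12.98 = 14839 J.
Warming the ice to 0 °C takes 175.5×2.09×9.103 = 3338.9 J, leaving 11500 J for melting.
To melt every bit of ice: 175.5×334 = 58617 J.
That's not enough to melt it all — equilibrium is at 0 °C with ice remaining.
m_melted×334 = 11500  ⇒  m_melted ≈ 34.43 g.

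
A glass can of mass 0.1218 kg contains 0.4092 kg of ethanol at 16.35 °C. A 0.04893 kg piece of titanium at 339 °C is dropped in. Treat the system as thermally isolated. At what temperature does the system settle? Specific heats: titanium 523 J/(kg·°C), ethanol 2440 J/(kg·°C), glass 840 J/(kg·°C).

Heat gained plus heat lost sum to zero:
0.04893*523*(T − 339) + 0.4092*2440*(T − 16.35) + 0.1218*840*(T − 16.35) = 0
25.59(T − 339) + 998.45(T − 16.35) + 102.31(T − 16.35) = 0
1126.4 T = 26673
T ≈ 23.68 °C

T_f ≈ 23.7 °C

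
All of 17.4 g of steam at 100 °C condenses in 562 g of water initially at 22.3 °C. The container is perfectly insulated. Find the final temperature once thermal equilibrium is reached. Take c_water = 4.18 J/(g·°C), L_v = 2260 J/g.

T_f ≈ 40.9 °C

Taking heat into each body as positive, Σ m c ΔT = 0:
latent heat released on condensation: 17.4×2260 = 39324
  condensate cools 100→T: 17.4×4.18×(T − 100) = 72.73(T − 100)
  original water: 2349.2(T − 22.3)
2421.9 T = 39324 + 7273.2 + 52386 = 98983
T ≈ 40.87 °C — below 100 °C, confirming all the steam condensed.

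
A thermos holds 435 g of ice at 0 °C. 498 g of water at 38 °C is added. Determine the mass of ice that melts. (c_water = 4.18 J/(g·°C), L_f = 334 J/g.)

Cooling the water to 0 °C releases 498·4.18·38 = 79102 J.
Melting all 435 g of ice would need 435·334 = 145290 J.
That's not enough to melt it all — equilibrium is at 0 °C with ice remaining.
m_melted·334 = 79102  ⇒  m_melted ≈ 236.8 g.

m_melted ≈ 237 g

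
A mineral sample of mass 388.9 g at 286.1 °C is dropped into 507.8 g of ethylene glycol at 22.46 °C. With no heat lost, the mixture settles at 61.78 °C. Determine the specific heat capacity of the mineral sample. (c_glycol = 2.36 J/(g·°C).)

Net heat exchanged in the isolated system is zero:
388.9×c×(61.78 − 286.1) + 507.8×2.36×(61.78 − 22.46) = 0
-87238 c = -47121
c = -47121/-87238 ≈ 0.5401 J/(g·°C)

c ≈ 0.54 J/(g·°C)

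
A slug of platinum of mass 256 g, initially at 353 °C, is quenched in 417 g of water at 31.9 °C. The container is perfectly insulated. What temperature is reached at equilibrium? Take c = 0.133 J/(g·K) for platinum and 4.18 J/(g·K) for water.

Conservation of energy gives ΣQ = 0:
256×0.133×(T − 353) + 417×4.18×(T − 31.9) = 0
34.05(T − 353) + 1743.1(T − 31.9) = 0
1777.1 T = 67623
T = 67623/1777.1 ≈ 38.05 °C

T_f ≈ 38.1 °C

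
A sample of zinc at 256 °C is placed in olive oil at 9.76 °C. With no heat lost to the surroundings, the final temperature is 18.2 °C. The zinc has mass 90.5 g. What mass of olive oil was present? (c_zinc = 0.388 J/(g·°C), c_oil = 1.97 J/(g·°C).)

Heat lost by the zinc = heat gained by the oil:
90.5·0.388·(256 − 18.2) = m·1.97·(18.2 − 9.76)
16.63 m = 8350.1  ⇒  m ≈ 502.2 g

m ≈ 502 g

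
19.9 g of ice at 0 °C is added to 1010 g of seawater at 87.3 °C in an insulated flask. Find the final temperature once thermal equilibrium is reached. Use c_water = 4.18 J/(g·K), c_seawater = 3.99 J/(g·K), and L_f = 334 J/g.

Heat gained plus heat lost sum to zero:
latent heat to melt: 19.9×334 = 6646.6
  meltwater 0→T: 19.9×4.18×T = 83.18 T
  seawater cools: 1010×3.99×(T − 87.3) = 4029.9(T − 87.3)
4113.1 T = 351810 − 6646.6 = 345164
T ≈ 83.92 °C (positive, so assuming full melt was valid).

T_f ≈ 83.9 °C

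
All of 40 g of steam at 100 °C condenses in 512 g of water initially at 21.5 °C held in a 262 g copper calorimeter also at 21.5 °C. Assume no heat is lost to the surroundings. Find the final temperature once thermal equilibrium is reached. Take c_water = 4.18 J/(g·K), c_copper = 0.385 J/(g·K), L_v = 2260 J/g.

Taking heat into each body as positive, Σ m c ΔT = 0:
steam→water at 100 °C releases m L_v = 40·2260 = 90400
  condensed water 100 °C→T: 167.2(T − 100)
  original water: 2140.2(T − 21.5)
  cup: 100.87(T − 21.5)
2408.2 T = 90400 + 16720 + 48182 = 155302
T ≈ 64.49 °C (< 100 °C, so full condensation is consistent).

T_f ≈ 64.5 °C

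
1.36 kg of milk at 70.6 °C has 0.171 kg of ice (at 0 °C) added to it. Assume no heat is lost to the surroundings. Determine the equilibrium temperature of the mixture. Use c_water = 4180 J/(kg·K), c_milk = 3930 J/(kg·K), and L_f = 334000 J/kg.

T_f ≈ 52.8 °C

Energy balance with sensible and latent terms:
fusion: m_ice L_f = 0.171×334000 = 57114; warm the meltwater: 714.78 T; milk: 5344.8(T − 70.6)
6059.6 T = 377343 − 57114 = 320229
T ≈ 52.85 °C — above 0 °C, consistent with complete melting.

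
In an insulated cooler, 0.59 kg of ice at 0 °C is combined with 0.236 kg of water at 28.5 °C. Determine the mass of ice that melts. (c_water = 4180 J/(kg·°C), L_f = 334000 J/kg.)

Cooling the water to 0 °C releases 0.236·4180·28.5 = 28115 J.
To melt every bit of ice: 0.59·334000 = 197060 J.
Since 28115 < 197060 J, not all the ice melts; equilibrium is at 0 °C.
m_melt = 28115 / L_f = 0.08418 kg.

m_melted ≈ 0.0842 kg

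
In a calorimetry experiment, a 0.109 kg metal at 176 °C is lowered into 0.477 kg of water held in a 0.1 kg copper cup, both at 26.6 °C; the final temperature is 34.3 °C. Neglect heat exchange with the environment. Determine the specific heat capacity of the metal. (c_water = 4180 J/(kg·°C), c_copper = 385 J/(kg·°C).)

c ≈ 1010 J/(kg·°C)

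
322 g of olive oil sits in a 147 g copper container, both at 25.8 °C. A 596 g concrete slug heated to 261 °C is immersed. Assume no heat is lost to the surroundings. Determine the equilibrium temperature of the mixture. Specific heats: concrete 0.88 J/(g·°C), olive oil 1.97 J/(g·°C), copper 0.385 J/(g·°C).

T_f ≈ 127.3 °C

Energy conservation, ΣQ = 0:
596·0.88·(T − 261) + 322·1.97·(T − 25.8) + 147·0.385·(T − 25.8) = 0
(524.48 + 634.34 + 56.59) T = 524.48·261 + 634.34·25.8 + 56.59·25.8
T = 154715 / 1215.4 = 127 °C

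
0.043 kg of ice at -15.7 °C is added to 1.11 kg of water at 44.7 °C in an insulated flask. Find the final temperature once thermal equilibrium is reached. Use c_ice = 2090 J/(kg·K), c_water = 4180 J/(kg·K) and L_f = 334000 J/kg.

Setting the total heat transfer to zero:
ice -15.7→0 °C: 0.043×2090×15.7 = 1411; latent heat to melt: 0.043×334000 = 14362; meltwater 0→T: 0.043×4180×T = 179.74 T; water cools: 1.11×4180×(T − 44.7) = 4639.8(T − 44.7)
4819.5 T = 207399 − 15773 = 191626
T ≈ 39.76 °C — above 0 °C, consistent with complete melting.

T_f ≈ 39.8 °C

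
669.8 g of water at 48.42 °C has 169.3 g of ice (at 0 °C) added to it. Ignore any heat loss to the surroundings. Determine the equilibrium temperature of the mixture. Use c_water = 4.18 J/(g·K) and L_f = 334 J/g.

T_f ≈ 22.5 °C

Conservation of energy gives ΣQ = 0:
latent heat to melt: 169.3·334 = 56546; meltwater 0→T: 169.3·4.18·T = 707.67 T; water cools: 669.8·4.18·(T − 48.42) = 2799.8(T − 48.42)
3507.4 T = 135565 − 56546 = 79018
T ≈ 22.53 °C. Since T > 0 °C, the all-ice-melts assumption holds.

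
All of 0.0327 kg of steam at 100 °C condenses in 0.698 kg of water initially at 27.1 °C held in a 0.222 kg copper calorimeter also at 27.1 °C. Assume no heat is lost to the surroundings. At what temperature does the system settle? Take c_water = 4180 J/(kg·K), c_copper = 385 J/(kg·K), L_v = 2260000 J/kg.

Let T be the final temperature. ΣQ_i = 0:
latent heat released on condensation: 0.0327×2260000 = 73902
  condensate cools 100→T: 0.0327×4180×(T − 100) = 136.69(T − 100)
  original water: 2917.6(T − 27.1)
  cup: 85.47(T − 27.1)
3139.8 T = 73902 + 13669 + 81384 = 168955
T ≈ 53.81 °C (< 100 °C, so full condensation is consistent).

T_f ≈ 53.8 °C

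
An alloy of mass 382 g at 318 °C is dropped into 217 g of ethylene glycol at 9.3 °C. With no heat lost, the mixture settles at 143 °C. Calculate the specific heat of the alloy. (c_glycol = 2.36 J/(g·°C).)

c ≈ 1.02 J/(g·°C)

Heat lost by the alloy = heat gained by the glycol:
382×c×(318 − 143) = 217×2.36×(143 − 9.3)
66850 c = 68470  ⇒  c ≈ 1.024 J/(g·°C)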